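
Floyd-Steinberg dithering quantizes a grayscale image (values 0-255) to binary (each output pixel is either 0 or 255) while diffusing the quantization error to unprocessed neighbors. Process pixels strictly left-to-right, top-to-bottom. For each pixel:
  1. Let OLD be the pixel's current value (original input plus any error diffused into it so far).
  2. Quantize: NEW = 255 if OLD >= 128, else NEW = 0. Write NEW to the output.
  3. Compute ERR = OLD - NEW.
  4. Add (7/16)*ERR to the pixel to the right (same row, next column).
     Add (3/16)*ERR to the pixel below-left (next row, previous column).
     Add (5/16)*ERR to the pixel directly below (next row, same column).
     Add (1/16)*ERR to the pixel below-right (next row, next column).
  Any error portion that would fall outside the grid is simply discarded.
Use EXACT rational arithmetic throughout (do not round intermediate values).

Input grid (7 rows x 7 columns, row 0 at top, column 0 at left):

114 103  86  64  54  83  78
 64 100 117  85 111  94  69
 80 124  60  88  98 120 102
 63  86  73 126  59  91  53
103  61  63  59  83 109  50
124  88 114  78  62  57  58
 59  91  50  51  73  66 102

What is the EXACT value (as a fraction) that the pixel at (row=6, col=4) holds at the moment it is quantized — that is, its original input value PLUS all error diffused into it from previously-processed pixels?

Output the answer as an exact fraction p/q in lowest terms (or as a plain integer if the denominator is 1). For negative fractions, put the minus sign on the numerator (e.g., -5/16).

Answer: 20493320772978482315/144115188075855872

Derivation:
(0,0): OLD=114 → NEW=0, ERR=114
(0,1): OLD=1223/8 → NEW=255, ERR=-817/8
(0,2): OLD=5289/128 → NEW=0, ERR=5289/128
(0,3): OLD=168095/2048 → NEW=0, ERR=168095/2048
(0,4): OLD=2946137/32768 → NEW=0, ERR=2946137/32768
(0,5): OLD=64138863/524288 → NEW=0, ERR=64138863/524288
(0,6): OLD=1103283465/8388608 → NEW=255, ERR=-1035811575/8388608
(1,0): OLD=10301/128 → NEW=0, ERR=10301/128
(1,1): OLD=121003/1024 → NEW=0, ERR=121003/1024
(1,2): OLD=6246151/32768 → NEW=255, ERR=-2109689/32768
(1,3): OLD=13359163/131072 → NEW=0, ERR=13359163/131072
(1,4): OLD=1776331921/8388608 → NEW=255, ERR=-362763119/8388608
(1,5): OLD=6427504993/67108864 → NEW=0, ERR=6427504993/67108864
(1,6): OLD=85858032271/1073741824 → NEW=0, ERR=85858032271/1073741824
(2,0): OLD=2085769/16384 → NEW=0, ERR=2085769/16384
(2,1): OLD=109880947/524288 → NEW=255, ERR=-23812493/524288
(2,2): OLD=390117401/8388608 → NEW=0, ERR=390117401/8388608
(2,3): OLD=8594272145/67108864 → NEW=255, ERR=-8518488175/67108864
(2,4): OLD=28604581601/536870912 → NEW=0, ERR=28604581601/536870912
(2,5): OLD=3187389261515/17179869184 → NEW=255, ERR=-1193477380405/17179869184
(2,6): OLD=28197288705341/274877906944 → NEW=0, ERR=28197288705341/274877906944
(3,0): OLD=790767865/8388608 → NEW=0, ERR=790767865/8388608
(3,1): OLD=8705683077/67108864 → NEW=255, ERR=-8407077243/67108864
(3,2): OLD=3267422431/536870912 → NEW=0, ERR=3267422431/536870912
(3,3): OLD=218811361769/2147483648 → NEW=0, ERR=218811361769/2147483648
(3,4): OLD=27286800710905/274877906944 → NEW=0, ERR=27286800710905/274877906944
(3,5): OLD=297494529475067/2199023255552 → NEW=255, ERR=-263256400690693/2199023255552
(3,6): OLD=997103359395045/35184372088832 → NEW=0, ERR=997103359395045/35184372088832
(4,0): OLD=117004890743/1073741824 → NEW=0, ERR=117004890743/1073741824
(4,1): OLD=1315262897291/17179869184 → NEW=0, ERR=1315262897291/17179869184
(4,2): OLD=30146196915717/274877906944 → NEW=0, ERR=30146196915717/274877906944
(4,3): OLD=347040358257351/2199023255552 → NEW=255, ERR=-213710571908409/2199023255552
(4,4): OLD=975047270414885/17592186044416 → NEW=0, ERR=975047270414885/17592186044416
(4,5): OLD=60435715222656933/562949953421312 → NEW=0, ERR=60435715222656933/562949953421312
(4,6): OLD=885784599470434323/9007199254740992 → NEW=0, ERR=885784599470434323/9007199254740992
(5,0): OLD=47391040412369/274877906944 → NEW=255, ERR=-22702825858351/274877906944
(5,1): OLD=226860593264667/2199023255552 → NEW=0, ERR=226860593264667/2199023255552
(5,2): OLD=3166056191368109/17592186044416 → NEW=255, ERR=-1319951249957971/17592186044416
(5,3): OLD=4510732485619777/140737488355328 → NEW=0, ERR=4510732485619777/140737488355328
(5,4): OLD=967351665917094955/9007199254740992 → NEW=0, ERR=967351665917094955/9007199254740992
(5,5): OLD=11488731300209864059/72057594037927936 → NEW=255, ERR=-6885955179461759621/72057594037927936
(5,6): OLD=61834916538282267605/1152921504606846976 → NEW=0, ERR=61834916538282267605/1152921504606846976
(6,0): OLD=1848346698701049/35184372088832 → NEW=0, ERR=1848346698701049/35184372088832
(6,1): OLD=71490050903803341/562949953421312 → NEW=0, ERR=71490050903803341/562949953421312
(6,2): OLD=851803220773589703/9007199254740992 → NEW=0, ERR=851803220773589703/9007199254740992
(6,3): OLD=8491085745227454873/72057594037927936 → NEW=0, ERR=8491085745227454873/72057594037927936
(6,4): OLD=20493320772978482315/144115188075855872 → NEW=255, ERR=-16256052186364765045/144115188075855872
Target (6,4): original=73, with diffused error = 20493320772978482315/144115188075855872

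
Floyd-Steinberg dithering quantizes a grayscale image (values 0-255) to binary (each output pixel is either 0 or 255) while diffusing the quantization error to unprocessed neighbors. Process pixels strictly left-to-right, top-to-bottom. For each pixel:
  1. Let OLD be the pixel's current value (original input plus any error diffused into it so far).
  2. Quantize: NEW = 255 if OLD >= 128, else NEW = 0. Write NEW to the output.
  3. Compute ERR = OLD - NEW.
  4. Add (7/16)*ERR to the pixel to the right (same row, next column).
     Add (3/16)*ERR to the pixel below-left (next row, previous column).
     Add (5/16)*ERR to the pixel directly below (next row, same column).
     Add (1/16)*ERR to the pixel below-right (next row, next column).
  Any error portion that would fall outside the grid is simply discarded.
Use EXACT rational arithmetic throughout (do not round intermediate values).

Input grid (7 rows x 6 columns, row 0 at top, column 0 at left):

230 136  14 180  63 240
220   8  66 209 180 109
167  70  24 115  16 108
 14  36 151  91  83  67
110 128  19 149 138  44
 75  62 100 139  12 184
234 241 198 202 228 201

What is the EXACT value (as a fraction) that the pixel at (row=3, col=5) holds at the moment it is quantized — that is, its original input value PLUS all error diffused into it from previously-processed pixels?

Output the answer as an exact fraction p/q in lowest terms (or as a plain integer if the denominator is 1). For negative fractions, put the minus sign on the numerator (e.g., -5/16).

(0,0): OLD=230 → NEW=255, ERR=-25
(0,1): OLD=2001/16 → NEW=0, ERR=2001/16
(0,2): OLD=17591/256 → NEW=0, ERR=17591/256
(0,3): OLD=860417/4096 → NEW=255, ERR=-184063/4096
(0,4): OLD=2840327/65536 → NEW=0, ERR=2840327/65536
(0,5): OLD=271540529/1048576 → NEW=255, ERR=4153649/1048576
(1,0): OLD=60323/256 → NEW=255, ERR=-4957/256
(1,1): OLD=102261/2048 → NEW=0, ERR=102261/2048
(1,2): OLD=7124377/65536 → NEW=0, ERR=7124377/65536
(1,3): OLD=66830565/262144 → NEW=255, ERR=-16155/262144
(1,4): OLD=3212013519/16777216 → NEW=255, ERR=-1066176561/16777216
(1,5): OLD=22855644409/268435456 → NEW=0, ERR=22855644409/268435456
(2,0): OLD=5580759/32768 → NEW=255, ERR=-2775081/32768
(2,1): OLD=71015085/1048576 → NEW=0, ERR=71015085/1048576
(2,2): OLD=1521872711/16777216 → NEW=0, ERR=1521872711/16777216
(2,3): OLD=20071663823/134217728 → NEW=255, ERR=-14153856817/134217728
(2,4): OLD=-146178253075/4294967296 → NEW=0, ERR=-146178253075/4294967296
(2,5): OLD=7953966069067/68719476736 → NEW=0, ERR=7953966069067/68719476736
(3,0): OLD=3913319/16777216 → NEW=0, ERR=3913319/16777216
(3,1): OLD=9258526555/134217728 → NEW=0, ERR=9258526555/134217728
(3,2): OLD=208291492801/1073741824 → NEW=255, ERR=-65512672319/1073741824
(3,3): OLD=2105565122115/68719476736 → NEW=0, ERR=2105565122115/68719476736
(3,4): OLD=55459642115555/549755813888 → NEW=0, ERR=55459642115555/549755813888
(3,5): OLD=1277003553665901/8796093022208 → NEW=255, ERR=-966000166997139/8796093022208
Target (3,5): original=67, with diffused error = 1277003553665901/8796093022208

Answer: 1277003553665901/8796093022208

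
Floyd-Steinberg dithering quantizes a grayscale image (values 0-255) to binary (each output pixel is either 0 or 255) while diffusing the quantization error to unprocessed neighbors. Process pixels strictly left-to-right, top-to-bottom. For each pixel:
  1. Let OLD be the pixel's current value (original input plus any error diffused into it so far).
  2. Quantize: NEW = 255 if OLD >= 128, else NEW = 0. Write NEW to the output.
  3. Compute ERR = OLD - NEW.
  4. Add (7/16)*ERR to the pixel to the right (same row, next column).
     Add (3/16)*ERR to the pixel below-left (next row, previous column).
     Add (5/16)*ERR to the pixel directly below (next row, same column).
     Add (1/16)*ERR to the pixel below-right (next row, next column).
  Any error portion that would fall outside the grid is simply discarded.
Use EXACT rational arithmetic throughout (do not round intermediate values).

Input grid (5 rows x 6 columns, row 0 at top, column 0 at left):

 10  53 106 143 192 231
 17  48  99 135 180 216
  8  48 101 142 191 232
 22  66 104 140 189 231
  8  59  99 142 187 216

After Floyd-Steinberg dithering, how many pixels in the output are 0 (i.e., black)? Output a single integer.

(0,0): OLD=10 → NEW=0, ERR=10
(0,1): OLD=459/8 → NEW=0, ERR=459/8
(0,2): OLD=16781/128 → NEW=255, ERR=-15859/128
(0,3): OLD=181851/2048 → NEW=0, ERR=181851/2048
(0,4): OLD=7564413/32768 → NEW=255, ERR=-791427/32768
(0,5): OLD=115570539/524288 → NEW=255, ERR=-18122901/524288
(1,0): OLD=3953/128 → NEW=0, ERR=3953/128
(1,1): OLD=58199/1024 → NEW=0, ERR=58199/1024
(1,2): OLD=3453155/32768 → NEW=0, ERR=3453155/32768
(1,3): OLD=25766215/131072 → NEW=255, ERR=-7657145/131072
(1,4): OLD=1224420373/8388608 → NEW=255, ERR=-914674667/8388608
(1,5): OLD=20935869187/134217728 → NEW=255, ERR=-13289651453/134217728
(2,0): OLD=463789/16384 → NEW=0, ERR=463789/16384
(2,1): OLD=52342143/524288 → NEW=0, ERR=52342143/524288
(2,2): OLD=1427808957/8388608 → NEW=255, ERR=-711286083/8388608
(2,3): OLD=4884806037/67108864 → NEW=0, ERR=4884806037/67108864
(2,4): OLD=357672817087/2147483648 → NEW=255, ERR=-189935513153/2147483648
(2,5): OLD=5344581878313/34359738368 → NEW=255, ERR=-3417151405527/34359738368
(3,0): OLD=415782045/8388608 → NEW=0, ERR=415782045/8388608
(3,1): OLD=7029908761/67108864 → NEW=0, ERR=7029908761/67108864
(3,2): OLD=76890640059/536870912 → NEW=255, ERR=-60011442501/536870912
(3,3): OLD=3159716170705/34359738368 → NEW=0, ERR=3159716170705/34359738368
(3,4): OLD=51538293720945/274877906944 → NEW=255, ERR=-18555572549775/274877906944
(3,5): OLD=725061934311935/4398046511104 → NEW=255, ERR=-396439926019585/4398046511104
(4,0): OLD=46310942675/1073741824 → NEW=0, ERR=46310942675/1073741824
(4,1): OLD=1593333028215/17179869184 → NEW=0, ERR=1593333028215/17179869184
(4,2): OLD=70607288167349/549755813888 → NEW=255, ERR=-69580444374091/549755813888
(4,3): OLD=841974239771625/8796093022208 → NEW=0, ERR=841974239771625/8796093022208
(4,4): OLD=27673086176466681/140737488355328 → NEW=255, ERR=-8214973354141959/140737488355328
(4,5): OLD=355953104968401455/2251799813685248 → NEW=255, ERR=-218255847521336785/2251799813685248
Output grid:
  Row 0: ..#.##  (3 black, running=3)
  Row 1: ...###  (3 black, running=6)
  Row 2: ..#.##  (3 black, running=9)
  Row 3: ..#.##  (3 black, running=12)
  Row 4: ..#.##  (3 black, running=15)

Answer: 15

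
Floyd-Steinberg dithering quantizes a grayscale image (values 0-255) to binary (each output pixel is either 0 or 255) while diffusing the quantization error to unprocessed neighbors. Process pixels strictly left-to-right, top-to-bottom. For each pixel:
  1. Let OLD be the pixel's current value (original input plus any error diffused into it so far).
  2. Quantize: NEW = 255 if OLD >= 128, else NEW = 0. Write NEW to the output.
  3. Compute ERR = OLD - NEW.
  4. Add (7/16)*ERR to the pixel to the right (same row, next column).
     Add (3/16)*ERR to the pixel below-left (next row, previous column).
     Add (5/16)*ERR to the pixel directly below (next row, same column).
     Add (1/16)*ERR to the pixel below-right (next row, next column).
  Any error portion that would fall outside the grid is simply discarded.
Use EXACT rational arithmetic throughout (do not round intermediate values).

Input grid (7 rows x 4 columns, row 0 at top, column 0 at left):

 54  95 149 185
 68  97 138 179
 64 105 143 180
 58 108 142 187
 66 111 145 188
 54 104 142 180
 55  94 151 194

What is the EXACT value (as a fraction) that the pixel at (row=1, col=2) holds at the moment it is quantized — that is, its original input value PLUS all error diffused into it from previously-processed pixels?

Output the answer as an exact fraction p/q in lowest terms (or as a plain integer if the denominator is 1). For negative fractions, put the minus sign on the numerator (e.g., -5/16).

(0,0): OLD=54 → NEW=0, ERR=54
(0,1): OLD=949/8 → NEW=0, ERR=949/8
(0,2): OLD=25715/128 → NEW=255, ERR=-6925/128
(0,3): OLD=330405/2048 → NEW=255, ERR=-191835/2048
(1,0): OLD=13711/128 → NEW=0, ERR=13711/128
(1,1): OLD=178345/1024 → NEW=255, ERR=-82775/1024
(1,2): OLD=2476573/32768 → NEW=0, ERR=2476573/32768
Target (1,2): original=138, with diffused error = 2476573/32768

Answer: 2476573/32768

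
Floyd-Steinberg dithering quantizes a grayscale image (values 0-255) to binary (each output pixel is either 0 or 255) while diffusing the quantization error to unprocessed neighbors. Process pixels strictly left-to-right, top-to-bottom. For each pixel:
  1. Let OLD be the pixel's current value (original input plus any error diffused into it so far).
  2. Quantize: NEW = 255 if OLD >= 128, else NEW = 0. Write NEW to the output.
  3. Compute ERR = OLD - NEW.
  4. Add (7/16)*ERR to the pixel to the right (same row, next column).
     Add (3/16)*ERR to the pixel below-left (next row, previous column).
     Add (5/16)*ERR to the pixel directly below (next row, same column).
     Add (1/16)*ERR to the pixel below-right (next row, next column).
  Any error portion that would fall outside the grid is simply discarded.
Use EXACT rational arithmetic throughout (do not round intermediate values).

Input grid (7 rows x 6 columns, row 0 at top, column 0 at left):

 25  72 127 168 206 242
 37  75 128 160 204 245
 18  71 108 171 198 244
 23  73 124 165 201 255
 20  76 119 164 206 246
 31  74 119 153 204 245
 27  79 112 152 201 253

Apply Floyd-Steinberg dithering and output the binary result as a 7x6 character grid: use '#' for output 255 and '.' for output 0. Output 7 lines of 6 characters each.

Answer: ..#.##
..####
...#.#
.#.###
..#.##
..####
.#..##

Derivation:
(0,0): OLD=25 → NEW=0, ERR=25
(0,1): OLD=1327/16 → NEW=0, ERR=1327/16
(0,2): OLD=41801/256 → NEW=255, ERR=-23479/256
(0,3): OLD=523775/4096 → NEW=0, ERR=523775/4096
(0,4): OLD=17166841/65536 → NEW=255, ERR=455161/65536
(0,5): OLD=256941519/1048576 → NEW=255, ERR=-10445361/1048576
(1,0): OLD=15453/256 → NEW=0, ERR=15453/256
(1,1): OLD=228747/2048 → NEW=0, ERR=228747/2048
(1,2): OLD=11623783/65536 → NEW=255, ERR=-5087897/65536
(1,3): OLD=42353435/262144 → NEW=255, ERR=-24493285/262144
(1,4): OLD=2875903281/16777216 → NEW=255, ERR=-1402286799/16777216
(1,5): OLD=55231571463/268435456 → NEW=255, ERR=-13219469817/268435456
(2,0): OLD=1894185/32768 → NEW=0, ERR=1894185/32768
(2,1): OLD=126259283/1048576 → NEW=0, ERR=126259283/1048576
(2,2): OLD=2111921593/16777216 → NEW=0, ERR=2111921593/16777216
(2,3): OLD=23669350449/134217728 → NEW=255, ERR=-10556170191/134217728
(2,4): OLD=525694664723/4294967296 → NEW=0, ERR=525694664723/4294967296
(2,5): OLD=19030871970741/68719476736 → NEW=255, ERR=1507405403061/68719476736
(3,0): OLD=1067723417/16777216 → NEW=0, ERR=1067723417/16777216
(3,1): OLD=22238091173/134217728 → NEW=255, ERR=-11987429467/134217728
(3,2): OLD=125672753727/1073741824 → NEW=0, ERR=125672753727/1073741824
(3,3): OLD=15286299457213/68719476736 → NEW=255, ERR=-2237167110467/68719476736
(3,4): OLD=123257348829469/549755813888 → NEW=255, ERR=-16930383711971/549755813888
(3,5): OLD=2252076167886227/8796093022208 → NEW=255, ERR=9072447223187/8796093022208
(4,0): OLD=49696321239/2147483648 → NEW=0, ERR=49696321239/2147483648
(4,1): OLD=2890925127019/34359738368 → NEW=0, ERR=2890925127019/34359738368
(4,2): OLD=198681051457745/1099511627776 → NEW=255, ERR=-81694413625135/1099511627776
(4,3): OLD=2161390844615541/17592186044416 → NEW=0, ERR=2161390844615541/17592186044416
(4,4): OLD=69886439623848133/281474976710656 → NEW=255, ERR=-1889679437369147/281474976710656
(4,5): OLD=1087440987366738755/4503599627370496 → NEW=255, ERR=-60976917612737725/4503599627370496
(5,0): OLD=29690911310705/549755813888 → NEW=0, ERR=29690911310705/549755813888
(5,1): OLD=1960403821558657/17592186044416 → NEW=0, ERR=1960403821558657/17592186044416
(5,2): OLD=24323561044174107/140737488355328 → NEW=255, ERR=-11564498486434533/140737488355328
(5,3): OLD=673476223546703705/4503599627370496 → NEW=255, ERR=-474941681432772775/4503599627370496
(5,4): OLD=1449296045262715385/9007199254740992 → NEW=255, ERR=-847539764696237575/9007199254740992
(5,5): OLD=28705203807587835661/144115188075855872 → NEW=255, ERR=-8044169151755411699/144115188075855872
(6,0): OLD=18231581645576483/281474976710656 → NEW=0, ERR=18231581645576483/281474976710656
(6,1): OLD=586052503478470887/4503599627370496 → NEW=255, ERR=-562365401501005593/4503599627370496
(6,2): OLD=340152824483015567/18014398509481984 → NEW=0, ERR=340152824483015567/18014398509481984
(6,3): OLD=30127758923344792883/288230376151711744 → NEW=0, ERR=30127758923344792883/288230376151711744
(6,4): OLD=923575557293690579091/4611686018427387904 → NEW=255, ERR=-252404377405293336429/4611686018427387904
(6,5): OLD=15180266936951673370149/73786976294838206464 → NEW=255, ERR=-3635412018232069278171/73786976294838206464
Row 0: ..#.##
Row 1: ..####
Row 2: ...#.#
Row 3: .#.###
Row 4: ..#.##
Row 5: ..####
Row 6: .#..##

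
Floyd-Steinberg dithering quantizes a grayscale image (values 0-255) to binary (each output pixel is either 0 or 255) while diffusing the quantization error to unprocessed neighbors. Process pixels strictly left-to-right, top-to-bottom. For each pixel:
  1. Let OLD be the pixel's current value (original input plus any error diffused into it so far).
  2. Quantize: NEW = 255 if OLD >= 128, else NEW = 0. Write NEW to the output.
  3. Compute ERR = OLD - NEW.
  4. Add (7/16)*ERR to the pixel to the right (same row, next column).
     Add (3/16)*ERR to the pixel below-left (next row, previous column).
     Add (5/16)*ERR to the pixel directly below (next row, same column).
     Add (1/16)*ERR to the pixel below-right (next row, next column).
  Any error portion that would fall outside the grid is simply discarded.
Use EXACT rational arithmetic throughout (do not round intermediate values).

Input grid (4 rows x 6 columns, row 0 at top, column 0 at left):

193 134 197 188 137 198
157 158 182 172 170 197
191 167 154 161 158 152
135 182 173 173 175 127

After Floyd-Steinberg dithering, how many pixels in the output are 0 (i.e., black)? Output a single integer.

Answer: 8

Derivation:
(0,0): OLD=193 → NEW=255, ERR=-62
(0,1): OLD=855/8 → NEW=0, ERR=855/8
(0,2): OLD=31201/128 → NEW=255, ERR=-1439/128
(0,3): OLD=374951/2048 → NEW=255, ERR=-147289/2048
(0,4): OLD=3458193/32768 → NEW=0, ERR=3458193/32768
(0,5): OLD=128016375/524288 → NEW=255, ERR=-5677065/524288
(1,0): OLD=20181/128 → NEW=255, ERR=-12459/128
(1,1): OLD=146259/1024 → NEW=255, ERR=-114861/1024
(1,2): OLD=4017615/32768 → NEW=0, ERR=4017615/32768
(1,3): OLD=29130979/131072 → NEW=255, ERR=-4292381/131072
(1,4): OLD=1527794953/8388608 → NEW=255, ERR=-611300087/8388608
(1,5): OLD=22592924015/134217728 → NEW=255, ERR=-11632596625/134217728
(2,0): OLD=2286401/16384 → NEW=255, ERR=-1891519/16384
(2,1): OLD=51560411/524288 → NEW=0, ERR=51560411/524288
(2,2): OLD=1863860305/8388608 → NEW=255, ERR=-275234735/8388608
(2,3): OLD=8751729161/67108864 → NEW=255, ERR=-8361031159/67108864
(2,4): OLD=134050785179/2147483648 → NEW=0, ERR=134050785179/2147483648
(2,5): OLD=5073935175917/34359738368 → NEW=255, ERR=-3687798107923/34359738368
(3,0): OLD=984500273/8388608 → NEW=0, ERR=984500273/8388608
(3,1): OLD=16824899677/67108864 → NEW=255, ERR=-287860643/67108864
(3,2): OLD=77124780391/536870912 → NEW=255, ERR=-59777302169/536870912
(3,3): OLD=3264397554869/34359738368 → NEW=0, ERR=3264397554869/34359738368
(3,4): OLD=57218935425813/274877906944 → NEW=255, ERR=-12874930844907/274877906944
(3,5): OLD=338073967181851/4398046511104 → NEW=0, ERR=338073967181851/4398046511104
Output grid:
  Row 0: #.##.#  (2 black, running=2)
  Row 1: ##.###  (1 black, running=3)
  Row 2: #.##.#  (2 black, running=5)
  Row 3: .##.#.  (3 black, running=8)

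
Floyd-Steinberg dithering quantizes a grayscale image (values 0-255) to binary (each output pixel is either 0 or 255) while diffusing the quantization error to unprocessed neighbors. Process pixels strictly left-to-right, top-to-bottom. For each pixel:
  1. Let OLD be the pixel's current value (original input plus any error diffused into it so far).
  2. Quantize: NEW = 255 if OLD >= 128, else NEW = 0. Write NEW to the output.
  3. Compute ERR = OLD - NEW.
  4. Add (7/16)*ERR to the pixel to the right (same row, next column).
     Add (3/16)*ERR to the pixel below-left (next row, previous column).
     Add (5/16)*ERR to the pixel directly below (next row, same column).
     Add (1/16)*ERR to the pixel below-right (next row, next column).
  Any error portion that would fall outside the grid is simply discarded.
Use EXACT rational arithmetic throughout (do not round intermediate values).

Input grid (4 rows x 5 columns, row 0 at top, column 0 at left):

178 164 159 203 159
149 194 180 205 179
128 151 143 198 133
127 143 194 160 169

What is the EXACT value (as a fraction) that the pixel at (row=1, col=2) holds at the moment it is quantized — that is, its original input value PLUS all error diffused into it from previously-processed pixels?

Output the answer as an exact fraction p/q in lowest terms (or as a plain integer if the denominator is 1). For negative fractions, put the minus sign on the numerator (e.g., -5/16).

Answer: 12178717/65536

Derivation:
(0,0): OLD=178 → NEW=255, ERR=-77
(0,1): OLD=2085/16 → NEW=255, ERR=-1995/16
(0,2): OLD=26739/256 → NEW=0, ERR=26739/256
(0,3): OLD=1018661/4096 → NEW=255, ERR=-25819/4096
(0,4): OLD=10239491/65536 → NEW=255, ERR=-6472189/65536
(1,0): OLD=25999/256 → NEW=0, ERR=25999/256
(1,1): OLD=438761/2048 → NEW=255, ERR=-83479/2048
(1,2): OLD=12178717/65536 → NEW=255, ERR=-4532963/65536
Target (1,2): original=180, with diffused error = 12178717/65536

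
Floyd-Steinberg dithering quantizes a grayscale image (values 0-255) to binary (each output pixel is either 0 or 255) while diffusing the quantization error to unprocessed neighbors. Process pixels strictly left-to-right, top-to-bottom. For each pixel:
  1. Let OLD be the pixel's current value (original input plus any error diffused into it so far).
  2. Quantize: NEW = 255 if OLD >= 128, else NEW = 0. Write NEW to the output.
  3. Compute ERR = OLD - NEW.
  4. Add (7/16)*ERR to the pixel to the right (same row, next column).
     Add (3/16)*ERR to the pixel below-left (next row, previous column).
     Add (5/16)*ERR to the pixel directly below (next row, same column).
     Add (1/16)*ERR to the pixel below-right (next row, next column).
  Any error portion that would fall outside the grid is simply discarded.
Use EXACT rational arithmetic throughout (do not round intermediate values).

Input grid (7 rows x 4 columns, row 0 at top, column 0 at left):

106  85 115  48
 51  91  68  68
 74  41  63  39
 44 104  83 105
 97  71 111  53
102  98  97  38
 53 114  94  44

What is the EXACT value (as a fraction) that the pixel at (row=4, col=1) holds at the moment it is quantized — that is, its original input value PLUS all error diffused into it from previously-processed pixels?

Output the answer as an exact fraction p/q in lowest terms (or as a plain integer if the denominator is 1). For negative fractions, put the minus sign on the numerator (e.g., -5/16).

(0,0): OLD=106 → NEW=0, ERR=106
(0,1): OLD=1051/8 → NEW=255, ERR=-989/8
(0,2): OLD=7797/128 → NEW=0, ERR=7797/128
(0,3): OLD=152883/2048 → NEW=0, ERR=152883/2048
(1,0): OLD=7801/128 → NEW=0, ERR=7801/128
(1,1): OLD=99407/1024 → NEW=0, ERR=99407/1024
(1,2): OLD=4449147/32768 → NEW=255, ERR=-3906693/32768
(1,3): OLD=22531405/524288 → NEW=0, ERR=22531405/524288
(2,0): OLD=1822677/16384 → NEW=0, ERR=1822677/16384
(2,1): OLD=53195383/524288 → NEW=0, ERR=53195383/524288
(2,2): OLD=88350643/1048576 → NEW=0, ERR=88350643/1048576
(2,3): OLD=1373065799/16777216 → NEW=0, ERR=1373065799/16777216
(3,0): OLD=820313221/8388608 → NEW=0, ERR=820313221/8388608
(3,1): OLD=27010092955/134217728 → NEW=255, ERR=-7215427685/134217728
(3,2): OLD=230849157733/2147483648 → NEW=0, ERR=230849157733/2147483648
(3,3): OLD=6283420860995/34359738368 → NEW=255, ERR=-2478312422845/34359738368
(4,0): OLD=252284688481/2147483648 → NEW=0, ERR=252284688481/2147483648
(4,1): OLD=2265423843235/17179869184 → NEW=255, ERR=-2115442798685/17179869184
Target (4,1): original=71, with diffused error = 2265423843235/17179869184

Answer: 2265423843235/17179869184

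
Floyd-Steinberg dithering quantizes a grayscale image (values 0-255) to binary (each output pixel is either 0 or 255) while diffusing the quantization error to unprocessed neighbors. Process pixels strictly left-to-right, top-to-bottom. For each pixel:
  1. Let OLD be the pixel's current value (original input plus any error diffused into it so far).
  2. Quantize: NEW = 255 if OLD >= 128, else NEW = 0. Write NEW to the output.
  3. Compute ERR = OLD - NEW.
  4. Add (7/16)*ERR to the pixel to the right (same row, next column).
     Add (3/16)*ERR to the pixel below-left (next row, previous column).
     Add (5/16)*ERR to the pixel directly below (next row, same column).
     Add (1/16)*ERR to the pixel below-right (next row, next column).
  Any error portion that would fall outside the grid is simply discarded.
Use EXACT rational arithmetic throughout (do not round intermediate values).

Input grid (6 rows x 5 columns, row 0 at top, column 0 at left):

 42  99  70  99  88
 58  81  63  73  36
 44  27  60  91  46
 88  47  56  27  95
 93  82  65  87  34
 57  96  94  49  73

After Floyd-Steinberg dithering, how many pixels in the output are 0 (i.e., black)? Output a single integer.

Answer: 24

Derivation:
(0,0): OLD=42 → NEW=0, ERR=42
(0,1): OLD=939/8 → NEW=0, ERR=939/8
(0,2): OLD=15533/128 → NEW=0, ERR=15533/128
(0,3): OLD=311483/2048 → NEW=255, ERR=-210757/2048
(0,4): OLD=1408285/32768 → NEW=0, ERR=1408285/32768
(1,0): OLD=11921/128 → NEW=0, ERR=11921/128
(1,1): OLD=188215/1024 → NEW=255, ERR=-72905/1024
(1,2): OLD=1894467/32768 → NEW=0, ERR=1894467/32768
(1,3): OLD=10718759/131072 → NEW=0, ERR=10718759/131072
(1,4): OLD=165206037/2097152 → NEW=0, ERR=165206037/2097152
(2,0): OLD=979021/16384 → NEW=0, ERR=979021/16384
(2,1): OLD=24932447/524288 → NEW=0, ERR=24932447/524288
(2,2): OLD=920698717/8388608 → NEW=0, ERR=920698717/8388608
(2,3): OLD=24556163143/134217728 → NEW=255, ERR=-9669357497/134217728
(2,4): OLD=94940686385/2147483648 → NEW=0, ERR=94940686385/2147483648
(3,0): OLD=969638205/8388608 → NEW=0, ERR=969638205/8388608
(3,1): OLD=9176825657/67108864 → NEW=255, ERR=-7935934663/67108864
(3,2): OLD=60186530307/2147483648 → NEW=0, ERR=60186530307/2147483648
(3,3): OLD=136998872379/4294967296 → NEW=0, ERR=136998872379/4294967296
(3,4): OLD=8127329820519/68719476736 → NEW=0, ERR=8127329820519/68719476736
(4,0): OLD=114835713843/1073741824 → NEW=0, ERR=114835713843/1073741824
(4,1): OLD=3584235965299/34359738368 → NEW=0, ERR=3584235965299/34359738368
(4,2): OLD=64863476474013/549755813888 → NEW=0, ERR=64863476474013/549755813888
(4,3): OLD=1517447374023795/8796093022208 → NEW=255, ERR=-725556346639245/8796093022208
(4,4): OLD=5188244953370789/140737488355328 → NEW=0, ERR=5188244953370789/140737488355328
(5,0): OLD=60462503502393/549755813888 → NEW=0, ERR=60462503502393/549755813888
(5,1): OLD=903893823391147/4398046511104 → NEW=255, ERR=-217608036940373/4398046511104
(5,2): OLD=14112784873355459/140737488355328 → NEW=0, ERR=14112784873355459/140737488355328
(5,3): OLD=45813240522596365/562949953421312 → NEW=0, ERR=45813240522596365/562949953421312
(5,4): OLD=1035547522136771071/9007199254740992 → NEW=0, ERR=1035547522136771071/9007199254740992
Output grid:
  Row 0: ...#.  (4 black, running=4)
  Row 1: .#...  (4 black, running=8)
  Row 2: ...#.  (4 black, running=12)
  Row 3: .#...  (4 black, running=16)
  Row 4: ...#.  (4 black, running=20)
  Row 5: .#...  (4 black, running=24)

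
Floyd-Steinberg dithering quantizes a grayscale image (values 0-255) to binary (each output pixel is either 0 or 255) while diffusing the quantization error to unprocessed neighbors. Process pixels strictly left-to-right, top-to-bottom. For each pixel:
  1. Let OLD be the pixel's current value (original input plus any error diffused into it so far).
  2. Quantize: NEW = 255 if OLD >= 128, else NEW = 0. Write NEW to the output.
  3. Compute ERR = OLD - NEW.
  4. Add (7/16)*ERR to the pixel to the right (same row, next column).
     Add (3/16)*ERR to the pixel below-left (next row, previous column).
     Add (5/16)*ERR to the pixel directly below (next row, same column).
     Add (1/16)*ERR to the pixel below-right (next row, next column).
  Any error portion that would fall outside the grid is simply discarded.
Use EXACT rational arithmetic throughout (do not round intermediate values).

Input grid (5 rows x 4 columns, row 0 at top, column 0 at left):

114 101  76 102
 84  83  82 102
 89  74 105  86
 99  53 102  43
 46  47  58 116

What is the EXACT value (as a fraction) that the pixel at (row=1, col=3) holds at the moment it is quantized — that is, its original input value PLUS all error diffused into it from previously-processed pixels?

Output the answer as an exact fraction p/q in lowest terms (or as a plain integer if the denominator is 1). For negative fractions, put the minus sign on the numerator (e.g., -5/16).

Answer: 50082801/524288

Derivation:
(0,0): OLD=114 → NEW=0, ERR=114
(0,1): OLD=1207/8 → NEW=255, ERR=-833/8
(0,2): OLD=3897/128 → NEW=0, ERR=3897/128
(0,3): OLD=236175/2048 → NEW=0, ERR=236175/2048
(1,0): OLD=12813/128 → NEW=0, ERR=12813/128
(1,1): OLD=109659/1024 → NEW=0, ERR=109659/1024
(1,2): OLD=5029239/32768 → NEW=255, ERR=-3326601/32768
(1,3): OLD=50082801/524288 → NEW=0, ERR=50082801/524288
Target (1,3): original=102, with diffused error = 50082801/524288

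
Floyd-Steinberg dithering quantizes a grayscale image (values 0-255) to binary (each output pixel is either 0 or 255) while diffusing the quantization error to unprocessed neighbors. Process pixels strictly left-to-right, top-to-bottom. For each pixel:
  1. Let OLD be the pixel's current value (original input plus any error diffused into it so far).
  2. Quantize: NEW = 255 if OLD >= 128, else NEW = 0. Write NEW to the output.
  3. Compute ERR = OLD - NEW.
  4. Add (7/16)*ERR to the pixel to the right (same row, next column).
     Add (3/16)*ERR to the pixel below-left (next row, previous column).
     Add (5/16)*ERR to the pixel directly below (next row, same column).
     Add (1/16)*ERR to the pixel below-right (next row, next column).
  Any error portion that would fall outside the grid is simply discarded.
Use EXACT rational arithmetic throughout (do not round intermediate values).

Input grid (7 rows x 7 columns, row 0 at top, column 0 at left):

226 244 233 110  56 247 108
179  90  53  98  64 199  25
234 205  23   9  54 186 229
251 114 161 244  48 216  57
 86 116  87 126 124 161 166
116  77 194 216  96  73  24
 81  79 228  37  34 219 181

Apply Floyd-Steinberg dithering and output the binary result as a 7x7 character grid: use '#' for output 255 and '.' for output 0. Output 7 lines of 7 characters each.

Answer: ###..#.
#..#.#.
##...##
#.##.#.
.#.#.##
#.##...
..#..##

Derivation:
(0,0): OLD=226 → NEW=255, ERR=-29
(0,1): OLD=3701/16 → NEW=255, ERR=-379/16
(0,2): OLD=56995/256 → NEW=255, ERR=-8285/256
(0,3): OLD=392565/4096 → NEW=0, ERR=392565/4096
(0,4): OLD=6417971/65536 → NEW=0, ERR=6417971/65536
(0,5): OLD=303924069/1048576 → NEW=255, ERR=36537189/1048576
(0,6): OLD=2067699651/16777216 → NEW=0, ERR=2067699651/16777216
(1,0): OLD=42367/256 → NEW=255, ERR=-22913/256
(1,1): OLD=72825/2048 → NEW=0, ERR=72825/2048
(1,2): OLD=4910829/65536 → NEW=0, ERR=4910829/65536
(1,3): OLD=46418601/262144 → NEW=255, ERR=-20428119/262144
(1,4): OLD=1225300379/16777216 → NEW=0, ERR=1225300379/16777216
(1,5): OLD=36382416523/134217728 → NEW=255, ERR=2156895883/134217728
(1,6): OLD=156170108613/2147483648 → NEW=0, ERR=156170108613/2147483648
(2,0): OLD=6969667/32768 → NEW=255, ERR=-1386173/32768
(2,1): OLD=216070417/1048576 → NEW=255, ERR=-51316463/1048576
(2,2): OLD=211676019/16777216 → NEW=0, ERR=211676019/16777216
(2,3): OLD=1146863259/134217728 → NEW=0, ERR=1146863259/134217728
(2,4): OLD=84507832843/1073741824 → NEW=0, ERR=84507832843/1073741824
(2,5): OLD=8371921441241/34359738368 → NEW=255, ERR=-389811842599/34359738368
(2,6): OLD=136211172517247/549755813888 → NEW=255, ERR=-3976560024193/549755813888
(3,0): OLD=3835344147/16777216 → NEW=255, ERR=-442845933/16777216
(3,1): OLD=11660855447/134217728 → NEW=0, ERR=11660855447/134217728
(3,2): OLD=216354989365/1073741824 → NEW=255, ERR=-57449175755/1073741824
(3,3): OLD=1025672286179/4294967296 → NEW=255, ERR=-69544374301/4294967296
(3,4): OLD=35139208827155/549755813888 → NEW=0, ERR=35139208827155/549755813888
(3,5): OLD=1073041968761065/4398046511104 → NEW=255, ERR=-48459891570455/4398046511104
(3,6): OLD=3462840860313271/70368744177664 → NEW=0, ERR=3462840860313271/70368744177664
(4,0): OLD=201952322749/2147483648 → NEW=0, ERR=201952322749/2147483648
(4,1): OLD=5930885011737/34359738368 → NEW=255, ERR=-2830848272103/34359738368
(4,2): OLD=20137063793943/549755813888 → NEW=0, ERR=20137063793943/549755813888
(4,3): OLD=640381208149037/4398046511104 → NEW=255, ERR=-481120652182483/4398046511104
(4,4): OLD=3273427475921783/35184372088832 → NEW=0, ERR=3273427475921783/35184372088832
(4,5): OLD=238107419649746679/1125899906842624 → NEW=255, ERR=-48997056595122441/1125899906842624
(4,6): OLD=2912032292991177457/18014398509481984 → NEW=255, ERR=-1681639326926728463/18014398509481984
(5,0): OLD=71435315414619/549755813888 → NEW=255, ERR=-68752417126821/549755813888
(5,1): OLD=40837683529801/4398046511104 → NEW=0, ERR=40837683529801/4398046511104
(5,2): OLD=6468586085778255/35184372088832 → NEW=255, ERR=-2503428796873905/35184372088832
(5,3): OLD=47968708392082219/281474976710656 → NEW=255, ERR=-23807410669135061/281474976710656
(5,4): OLD=1316365097577891065/18014398509481984 → NEW=0, ERR=1316365097577891065/18014398509481984
(5,5): OLD=11483342750701083497/144115188075855872 → NEW=0, ERR=11483342750701083497/144115188075855872
(5,6): OLD=62186435154791428359/2305843009213693952 → NEW=0, ERR=62186435154791428359/2305843009213693952
(6,0): OLD=3072284643907347/70368744177664 → NEW=0, ERR=3072284643907347/70368744177664
(6,1): OLD=89898217656826287/1125899906842624 → NEW=0, ERR=89898217656826287/1125899906842624
(6,2): OLD=4060787295213859885/18014398509481984 → NEW=255, ERR=-532884324704046035/18014398509481984
(6,3): OLD=991650989648013299/144115188075855872 → NEW=0, ERR=991650989648013299/144115188075855872
(6,4): OLD=20031932141677928665/288230376151711744 → NEW=0, ERR=20031932141677928665/288230376151711744
(6,5): OLD=10475183562229178634205/36893488147419103232 → NEW=255, ERR=1067344084637307310045/36893488147419103232
(6,6): OLD=122229600823949665774139/590295810358705651712 → NEW=255, ERR=-28295830817520275412421/590295810358705651712
Row 0: ###..#.
Row 1: #..#.#.
Row 2: ##...##
Row 3: #.##.#.
Row 4: .#.#.##
Row 5: #.##...
Row 6: ..#..##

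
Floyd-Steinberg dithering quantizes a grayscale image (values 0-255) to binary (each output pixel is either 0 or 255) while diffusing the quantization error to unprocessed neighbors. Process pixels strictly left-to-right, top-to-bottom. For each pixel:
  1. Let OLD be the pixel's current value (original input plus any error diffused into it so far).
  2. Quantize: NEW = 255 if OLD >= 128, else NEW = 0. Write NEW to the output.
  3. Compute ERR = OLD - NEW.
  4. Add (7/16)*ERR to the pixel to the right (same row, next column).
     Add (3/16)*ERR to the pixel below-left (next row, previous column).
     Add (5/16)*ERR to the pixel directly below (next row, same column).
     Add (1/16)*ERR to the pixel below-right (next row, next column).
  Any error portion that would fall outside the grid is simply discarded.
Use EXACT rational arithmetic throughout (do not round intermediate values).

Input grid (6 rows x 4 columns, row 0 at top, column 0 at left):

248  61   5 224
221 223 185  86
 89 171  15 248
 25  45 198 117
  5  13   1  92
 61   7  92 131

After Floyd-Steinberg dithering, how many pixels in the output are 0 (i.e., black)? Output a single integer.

(0,0): OLD=248 → NEW=255, ERR=-7
(0,1): OLD=927/16 → NEW=0, ERR=927/16
(0,2): OLD=7769/256 → NEW=0, ERR=7769/256
(0,3): OLD=971887/4096 → NEW=255, ERR=-72593/4096
(1,0): OLD=58797/256 → NEW=255, ERR=-6483/256
(1,1): OLD=481851/2048 → NEW=255, ERR=-40389/2048
(1,2): OLD=12199767/65536 → NEW=255, ERR=-4511913/65536
(1,3): OLD=54775569/1048576 → NEW=0, ERR=54775569/1048576
(2,0): OLD=2535865/32768 → NEW=0, ERR=2535865/32768
(2,1): OLD=193150979/1048576 → NEW=255, ERR=-74235901/1048576
(2,2): OLD=-60662321/2097152 → NEW=0, ERR=-60662321/2097152
(2,3): OLD=8300237363/33554432 → NEW=255, ERR=-256142797/33554432
(3,0): OLD=602461097/16777216 → NEW=0, ERR=602461097/16777216
(3,1): OLD=10200418295/268435456 → NEW=0, ERR=10200418295/268435456
(3,2): OLD=857830749449/4294967296 → NEW=255, ERR=-237385911031/4294967296
(3,3): OLD=6090309577407/68719476736 → NEW=0, ERR=6090309577407/68719476736
(4,0): OLD=100272979125/4294967296 → NEW=0, ERR=100272979125/4294967296
(4,1): OLD=926684911391/34359738368 → NEW=0, ERR=926684911391/34359738368
(4,2): OLD=15964463320511/1099511627776 → NEW=0, ERR=15964463320511/1099511627776
(4,3): OLD=2156686332298473/17592186044416 → NEW=0, ERR=2156686332298473/17592186044416
(5,0): OLD=40326078546341/549755813888 → NEW=0, ERR=40326078546341/549755813888
(5,1): OLD=909543260399779/17592186044416 → NEW=0, ERR=909543260399779/17592186044416
(5,2): OLD=1265130606792103/8796093022208 → NEW=255, ERR=-977873113870937/8796093022208
(5,3): OLD=34221861429523359/281474976710656 → NEW=0, ERR=34221861429523359/281474976710656
Output grid:
  Row 0: #..#  (2 black, running=2)
  Row 1: ###.  (1 black, running=3)
  Row 2: .#.#  (2 black, running=5)
  Row 3: ..#.  (3 black, running=8)
  Row 4: ....  (4 black, running=12)
  Row 5: ..#.  (3 black, running=15)

Answer: 15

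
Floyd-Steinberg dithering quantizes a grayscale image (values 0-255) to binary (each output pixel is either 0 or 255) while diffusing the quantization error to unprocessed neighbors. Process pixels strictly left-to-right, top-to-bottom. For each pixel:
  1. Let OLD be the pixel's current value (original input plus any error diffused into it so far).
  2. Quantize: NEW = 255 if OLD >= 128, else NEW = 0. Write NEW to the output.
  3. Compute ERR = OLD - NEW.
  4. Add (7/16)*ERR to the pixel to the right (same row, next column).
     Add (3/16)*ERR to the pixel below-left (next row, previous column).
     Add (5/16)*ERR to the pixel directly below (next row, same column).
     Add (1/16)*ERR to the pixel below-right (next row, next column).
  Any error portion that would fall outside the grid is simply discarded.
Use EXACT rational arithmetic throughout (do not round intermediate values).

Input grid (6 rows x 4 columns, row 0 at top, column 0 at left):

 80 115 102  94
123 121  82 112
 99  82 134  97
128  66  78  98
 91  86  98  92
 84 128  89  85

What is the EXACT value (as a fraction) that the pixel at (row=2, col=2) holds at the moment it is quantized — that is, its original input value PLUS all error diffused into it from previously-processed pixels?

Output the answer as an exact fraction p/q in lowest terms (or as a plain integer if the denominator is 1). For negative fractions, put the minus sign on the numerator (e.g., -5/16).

Answer: 21124355/131072

Derivation:
(0,0): OLD=80 → NEW=0, ERR=80
(0,1): OLD=150 → NEW=255, ERR=-105
(0,2): OLD=897/16 → NEW=0, ERR=897/16
(0,3): OLD=30343/256 → NEW=0, ERR=30343/256
(1,0): OLD=2053/16 → NEW=255, ERR=-2027/16
(1,1): OLD=6179/128 → NEW=0, ERR=6179/128
(1,2): OLD=558287/4096 → NEW=255, ERR=-486193/4096
(1,3): OLD=6593753/65536 → NEW=0, ERR=6593753/65536
(2,0): OLD=140209/2048 → NEW=0, ERR=140209/2048
(2,1): OLD=6348027/65536 → NEW=0, ERR=6348027/65536
(2,2): OLD=21124355/131072 → NEW=255, ERR=-12299005/131072
Target (2,2): original=134, with diffused error = 21124355/131072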